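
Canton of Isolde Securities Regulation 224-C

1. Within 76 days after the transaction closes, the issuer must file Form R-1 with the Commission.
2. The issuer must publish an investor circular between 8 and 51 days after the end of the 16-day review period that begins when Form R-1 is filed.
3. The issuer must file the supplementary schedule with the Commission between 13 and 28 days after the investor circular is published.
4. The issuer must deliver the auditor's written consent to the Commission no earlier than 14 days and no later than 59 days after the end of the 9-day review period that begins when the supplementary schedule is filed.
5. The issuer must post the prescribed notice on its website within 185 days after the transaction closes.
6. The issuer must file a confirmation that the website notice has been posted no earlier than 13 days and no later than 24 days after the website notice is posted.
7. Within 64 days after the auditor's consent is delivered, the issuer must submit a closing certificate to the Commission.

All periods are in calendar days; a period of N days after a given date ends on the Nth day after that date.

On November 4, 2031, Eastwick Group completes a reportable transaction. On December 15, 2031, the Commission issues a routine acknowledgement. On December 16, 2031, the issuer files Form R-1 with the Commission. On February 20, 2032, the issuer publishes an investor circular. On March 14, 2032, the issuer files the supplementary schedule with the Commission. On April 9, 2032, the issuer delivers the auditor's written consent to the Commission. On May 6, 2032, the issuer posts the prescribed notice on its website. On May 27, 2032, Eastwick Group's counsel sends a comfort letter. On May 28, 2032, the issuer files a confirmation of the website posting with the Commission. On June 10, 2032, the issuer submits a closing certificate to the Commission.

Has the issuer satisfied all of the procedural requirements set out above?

Yes

(1) due by November 4, 2031 + 76 days = January 19, 2032; completed December 16, 2031, before the deadline.
(2) the permitted window runs from January 1, 2032 + 8 = January 9, 2032 to January 1, 2032 + 51 = February 21, 2032; done February 20, 2032 — within the window.
(3) the permitted window runs from February 20, 2032 + 13 = March 4, 2032 to February 20, 2032 + 28 = March 19, 2032; March 14, 2032 falls inside that range.
(4) the permitted window runs from March 23, 2032 + 14 = April 6, 2032 to March 23, 2032 + 59 = May 21, 2032; done April 9, 2032, which is between those dates.
(5) due by November 4, 2031 + 185 days = May 7, 2032; done May 6, 2032 — timely.
(6) the permitted window runs from May 6, 2032 + 13 = May 19, 2032 to May 6, 2032 + 24 = May 30, 2032; done May 28, 2032 — within the window.
(7) due by April 9, 2032 + 64 days = June 12, 2032; completed June 10, 2032, before the deadline.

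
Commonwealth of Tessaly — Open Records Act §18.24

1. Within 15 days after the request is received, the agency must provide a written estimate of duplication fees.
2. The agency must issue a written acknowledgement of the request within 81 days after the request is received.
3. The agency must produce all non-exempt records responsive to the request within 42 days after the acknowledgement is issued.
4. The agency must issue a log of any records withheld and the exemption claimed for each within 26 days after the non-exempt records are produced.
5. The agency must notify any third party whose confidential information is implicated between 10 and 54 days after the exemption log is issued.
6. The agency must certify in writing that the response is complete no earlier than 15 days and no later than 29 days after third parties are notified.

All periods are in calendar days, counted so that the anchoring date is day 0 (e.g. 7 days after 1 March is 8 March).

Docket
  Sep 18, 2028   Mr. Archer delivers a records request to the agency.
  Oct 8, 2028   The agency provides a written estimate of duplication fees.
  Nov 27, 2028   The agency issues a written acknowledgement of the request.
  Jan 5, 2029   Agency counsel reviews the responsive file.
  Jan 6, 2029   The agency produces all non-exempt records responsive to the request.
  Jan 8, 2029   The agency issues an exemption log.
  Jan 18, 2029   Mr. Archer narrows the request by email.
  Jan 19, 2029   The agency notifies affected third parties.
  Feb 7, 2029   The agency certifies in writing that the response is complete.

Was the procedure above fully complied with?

No

Step 1: 15 days after Sep 18, 2028 (when the request is received) is Oct 3, 2028; Oct 8, 2028 misses that deadline by 5 days.
No need to go further; step 1 was not satisfied.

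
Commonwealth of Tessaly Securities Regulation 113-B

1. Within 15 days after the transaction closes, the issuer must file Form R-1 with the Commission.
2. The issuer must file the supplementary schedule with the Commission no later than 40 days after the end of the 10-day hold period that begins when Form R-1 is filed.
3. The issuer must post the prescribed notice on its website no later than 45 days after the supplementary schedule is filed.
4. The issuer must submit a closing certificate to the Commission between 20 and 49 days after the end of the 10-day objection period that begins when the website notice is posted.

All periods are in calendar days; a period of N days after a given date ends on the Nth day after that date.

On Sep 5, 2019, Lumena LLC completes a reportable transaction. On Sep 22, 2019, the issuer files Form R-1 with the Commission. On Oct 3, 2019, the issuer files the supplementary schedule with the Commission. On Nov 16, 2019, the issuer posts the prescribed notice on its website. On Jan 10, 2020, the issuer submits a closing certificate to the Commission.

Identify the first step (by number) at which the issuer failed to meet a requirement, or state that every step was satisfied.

Step 1: 15 days after Sep 5, 2019 (when the transaction closes) is Sep 20, 2019; done Sep 22, 2019 — 2 days late.

Step 1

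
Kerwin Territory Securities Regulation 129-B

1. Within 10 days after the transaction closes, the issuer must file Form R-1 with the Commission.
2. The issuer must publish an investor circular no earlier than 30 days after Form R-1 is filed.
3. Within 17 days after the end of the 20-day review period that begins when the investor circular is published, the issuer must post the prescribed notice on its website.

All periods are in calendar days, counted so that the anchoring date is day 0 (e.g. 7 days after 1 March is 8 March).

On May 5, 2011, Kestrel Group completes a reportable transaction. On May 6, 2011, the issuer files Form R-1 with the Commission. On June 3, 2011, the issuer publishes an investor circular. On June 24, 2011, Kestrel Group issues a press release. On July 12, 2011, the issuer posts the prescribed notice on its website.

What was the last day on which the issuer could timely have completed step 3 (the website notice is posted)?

July 10, 2011

The investor circular is published on June 3, 2011; the 20-day review period therefore ends June 23, 2011, and step 3 runs from that date. 17 days after June 23, 2011 is July 10, 2011.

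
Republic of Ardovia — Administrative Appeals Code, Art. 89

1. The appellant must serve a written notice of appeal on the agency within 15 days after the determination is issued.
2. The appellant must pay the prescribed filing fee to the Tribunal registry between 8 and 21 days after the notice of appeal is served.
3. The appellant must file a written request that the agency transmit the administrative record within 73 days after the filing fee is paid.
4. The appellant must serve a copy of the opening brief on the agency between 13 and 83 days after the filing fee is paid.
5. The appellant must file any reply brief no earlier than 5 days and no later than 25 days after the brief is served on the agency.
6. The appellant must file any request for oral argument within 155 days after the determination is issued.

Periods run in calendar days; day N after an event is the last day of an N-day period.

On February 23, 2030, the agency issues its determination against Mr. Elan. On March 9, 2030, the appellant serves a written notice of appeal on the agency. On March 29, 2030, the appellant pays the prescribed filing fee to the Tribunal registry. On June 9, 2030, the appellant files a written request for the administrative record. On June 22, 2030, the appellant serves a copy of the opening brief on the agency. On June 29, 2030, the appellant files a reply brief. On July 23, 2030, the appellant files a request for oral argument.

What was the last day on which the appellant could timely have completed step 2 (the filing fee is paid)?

March 30, 2030

Step 2 runs from March 9, 2030, when the notice of appeal is served. The window is 8–21 days after March 9, 2030; it closes on March 30, 2030.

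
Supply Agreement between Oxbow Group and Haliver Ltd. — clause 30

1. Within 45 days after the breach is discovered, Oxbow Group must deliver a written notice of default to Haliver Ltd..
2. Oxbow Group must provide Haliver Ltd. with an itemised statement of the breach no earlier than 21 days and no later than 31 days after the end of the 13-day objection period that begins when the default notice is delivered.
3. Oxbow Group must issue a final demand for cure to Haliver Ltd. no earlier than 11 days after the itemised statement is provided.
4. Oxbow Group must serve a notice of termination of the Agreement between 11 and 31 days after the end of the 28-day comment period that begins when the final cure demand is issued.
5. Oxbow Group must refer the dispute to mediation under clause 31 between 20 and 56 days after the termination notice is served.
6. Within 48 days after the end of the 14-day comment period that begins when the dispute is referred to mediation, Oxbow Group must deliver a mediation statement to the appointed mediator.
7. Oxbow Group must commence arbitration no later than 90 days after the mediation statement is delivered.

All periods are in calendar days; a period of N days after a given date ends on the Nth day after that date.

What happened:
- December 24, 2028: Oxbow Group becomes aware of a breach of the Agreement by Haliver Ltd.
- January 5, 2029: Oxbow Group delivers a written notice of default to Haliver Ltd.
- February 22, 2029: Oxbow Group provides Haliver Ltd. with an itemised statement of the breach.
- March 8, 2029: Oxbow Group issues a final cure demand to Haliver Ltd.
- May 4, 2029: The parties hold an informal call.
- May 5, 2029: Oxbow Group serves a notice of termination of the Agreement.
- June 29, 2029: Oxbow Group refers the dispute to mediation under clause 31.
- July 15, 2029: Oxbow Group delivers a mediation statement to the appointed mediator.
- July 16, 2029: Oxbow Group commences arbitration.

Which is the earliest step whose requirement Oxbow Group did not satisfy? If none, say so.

Step 2

(1) due by December 24, 2028 + 45 days = February 7, 2029; done January 5, 2029 — timely.
(2) the permitted window runs from January 18, 2029 + 21 = February 8, 2029 to January 18, 2029 + 31 = February 18, 2029; done February 22, 2029 — 4 days after the window closed.
The analysis stops there.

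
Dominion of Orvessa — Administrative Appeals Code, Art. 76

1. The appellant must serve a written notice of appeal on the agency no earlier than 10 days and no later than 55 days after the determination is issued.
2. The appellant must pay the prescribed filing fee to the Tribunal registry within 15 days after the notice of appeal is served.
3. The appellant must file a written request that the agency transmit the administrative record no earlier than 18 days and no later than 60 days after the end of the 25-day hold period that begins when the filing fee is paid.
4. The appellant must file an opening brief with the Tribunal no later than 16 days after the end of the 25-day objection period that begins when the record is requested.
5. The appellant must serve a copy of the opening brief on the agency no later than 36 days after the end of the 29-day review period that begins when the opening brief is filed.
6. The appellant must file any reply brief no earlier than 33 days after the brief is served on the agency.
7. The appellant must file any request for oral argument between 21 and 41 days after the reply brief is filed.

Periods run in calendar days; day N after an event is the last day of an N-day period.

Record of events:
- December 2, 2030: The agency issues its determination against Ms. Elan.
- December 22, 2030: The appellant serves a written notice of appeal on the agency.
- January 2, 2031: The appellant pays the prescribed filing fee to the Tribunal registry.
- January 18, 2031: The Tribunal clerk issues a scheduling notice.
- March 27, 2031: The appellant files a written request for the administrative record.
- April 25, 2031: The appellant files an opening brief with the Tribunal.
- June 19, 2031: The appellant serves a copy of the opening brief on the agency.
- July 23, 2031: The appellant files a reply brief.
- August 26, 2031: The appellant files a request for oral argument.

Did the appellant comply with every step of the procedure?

Yes

Step 1 — 10 and 55 days from December 2, 2030 (when the determination is issued) are December 12, 2030 and January 26, 2031 respectively; done December 22, 2030 — within the window.
Step 2 — counting 15 days from December 22, 2030 (when the notice of appeal is served) gives a deadline of January 6, 2031; done January 2, 2031 — timely.
Step 3 — 18 and 60 days from January 27, 2031 (end of the 25-day hold period, which began when the filing fee is paid on January 2, 2031) are February 14, 2031 and March 28, 2031 respectively; done March 27, 2031 — within the window.
Step 4 — counting 16 days from April 21, 2031 (end of the 25-day objection period, which began when the record is requested on March 27, 2031) gives a deadline of May 7, 2031; completed April 25, 2031, before the deadline.
Step 5 — counting 36 days from May 24, 2031 (end of the 29-day review period, which began when the opening brief is filed on April 25, 2031) gives a deadline of June 29, 2031; done June 19, 2031 — timely.
Step 6 — must wait 33 days from June 19, 2031 (when the brief is served on the agency), so not before July 22, 2031; done July 23, 2031, after the minimum wait.
Step 7 — 21 and 41 days from July 23, 2031 (when the reply brief is filed) are August 13, 2031 and September 2, 2031 respectively; August 26, 2031 falls inside that range.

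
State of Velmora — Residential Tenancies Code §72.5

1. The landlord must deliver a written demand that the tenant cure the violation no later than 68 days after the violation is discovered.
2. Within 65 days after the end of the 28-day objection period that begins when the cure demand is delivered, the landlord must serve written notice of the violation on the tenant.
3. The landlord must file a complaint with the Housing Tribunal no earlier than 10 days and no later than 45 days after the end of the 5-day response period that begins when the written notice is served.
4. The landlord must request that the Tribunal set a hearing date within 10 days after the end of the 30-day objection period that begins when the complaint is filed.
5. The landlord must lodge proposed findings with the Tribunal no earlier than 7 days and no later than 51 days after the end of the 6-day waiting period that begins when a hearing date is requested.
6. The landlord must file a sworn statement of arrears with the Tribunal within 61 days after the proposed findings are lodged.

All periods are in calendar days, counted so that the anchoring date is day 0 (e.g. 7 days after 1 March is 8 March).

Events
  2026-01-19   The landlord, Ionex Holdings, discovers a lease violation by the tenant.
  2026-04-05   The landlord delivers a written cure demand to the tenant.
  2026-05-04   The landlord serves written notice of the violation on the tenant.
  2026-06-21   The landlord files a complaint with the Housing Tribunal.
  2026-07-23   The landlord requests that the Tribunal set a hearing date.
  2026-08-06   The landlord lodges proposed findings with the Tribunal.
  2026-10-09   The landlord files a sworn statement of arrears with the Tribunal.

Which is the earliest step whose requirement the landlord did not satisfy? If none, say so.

Step 1: 68 days after 2026-01-19 (when the violation is discovered) is 2026-03-28; done 2026-04-05 — 8 days late.

Step 1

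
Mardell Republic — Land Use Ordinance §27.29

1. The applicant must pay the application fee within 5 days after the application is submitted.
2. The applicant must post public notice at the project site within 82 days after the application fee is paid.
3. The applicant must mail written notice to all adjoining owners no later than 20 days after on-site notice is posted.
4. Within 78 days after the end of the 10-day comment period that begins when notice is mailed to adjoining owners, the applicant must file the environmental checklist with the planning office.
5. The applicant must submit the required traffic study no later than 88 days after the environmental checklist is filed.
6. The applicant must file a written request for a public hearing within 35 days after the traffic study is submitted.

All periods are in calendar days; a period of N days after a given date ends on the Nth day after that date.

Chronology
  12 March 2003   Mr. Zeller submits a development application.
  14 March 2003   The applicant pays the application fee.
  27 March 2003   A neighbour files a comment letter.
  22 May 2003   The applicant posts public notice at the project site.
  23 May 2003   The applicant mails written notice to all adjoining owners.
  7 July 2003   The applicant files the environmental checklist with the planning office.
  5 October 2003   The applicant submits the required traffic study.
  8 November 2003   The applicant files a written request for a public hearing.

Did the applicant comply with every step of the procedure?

No

Step 1: 5 days after 12 March 2003 (when the application is submitted) is 17 March 2003; done 14 March 2003 — timely.
Step 2: 82 days after 14 March 2003 (when the application fee is paid) is 4 June 2003; completed 22 May 2003, before the deadline.
Step 3: 20 days after 22 May 2003 (when on-site notice is posted) is 11 June 2003; done 23 May 2003 — timely.
Step 4: 78 days after 2 June 2003 (end of the 10-day comment period, which began when notice is mailed to adjoining owners on 23 May 2003) is 19 August 2003; completed 7 July 2003, before the deadline.
Step 5: 88 days after 7 July 2003 (when the environmental checklist is filed) is 3 October 2003; 5 October 2003 misses that deadline by 2 days.
Later steps need not be reached.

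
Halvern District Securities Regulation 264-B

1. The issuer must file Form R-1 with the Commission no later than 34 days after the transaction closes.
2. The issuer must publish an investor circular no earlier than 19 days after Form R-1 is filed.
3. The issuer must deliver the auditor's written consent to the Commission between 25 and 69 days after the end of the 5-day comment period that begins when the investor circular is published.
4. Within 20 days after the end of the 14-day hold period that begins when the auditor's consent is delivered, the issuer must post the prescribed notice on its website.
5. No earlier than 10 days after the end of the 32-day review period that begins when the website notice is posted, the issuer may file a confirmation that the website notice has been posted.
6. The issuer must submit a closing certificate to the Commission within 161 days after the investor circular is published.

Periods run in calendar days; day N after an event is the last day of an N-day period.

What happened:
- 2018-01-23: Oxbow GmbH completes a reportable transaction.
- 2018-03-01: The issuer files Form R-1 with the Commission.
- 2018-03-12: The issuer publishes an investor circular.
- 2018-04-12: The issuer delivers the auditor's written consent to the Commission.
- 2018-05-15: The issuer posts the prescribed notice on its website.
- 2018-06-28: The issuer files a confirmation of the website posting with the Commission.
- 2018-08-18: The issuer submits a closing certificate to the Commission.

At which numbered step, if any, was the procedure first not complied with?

Step 1

Step 1: 34 days after 2018-01-23 (when the transaction closes) is 2018-02-26; done 2018-03-01 — 3 days late.
The analysis stops there.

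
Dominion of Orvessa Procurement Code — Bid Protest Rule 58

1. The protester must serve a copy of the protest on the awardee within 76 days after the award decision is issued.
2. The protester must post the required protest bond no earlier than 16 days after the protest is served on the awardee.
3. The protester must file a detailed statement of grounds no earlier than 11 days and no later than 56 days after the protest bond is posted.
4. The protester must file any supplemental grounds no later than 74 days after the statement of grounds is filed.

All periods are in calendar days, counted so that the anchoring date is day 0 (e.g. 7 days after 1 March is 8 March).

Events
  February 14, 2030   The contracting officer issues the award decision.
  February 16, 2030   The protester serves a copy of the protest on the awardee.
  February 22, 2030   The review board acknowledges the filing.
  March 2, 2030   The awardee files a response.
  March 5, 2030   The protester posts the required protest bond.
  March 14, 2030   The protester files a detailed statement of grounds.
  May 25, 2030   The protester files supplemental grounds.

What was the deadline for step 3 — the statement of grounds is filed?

April 30, 2030

Step 3 runs from March 5, 2030, when the protest bond is posted. The window is 11–56 days after March 5, 2030; it closes on April 30, 2030.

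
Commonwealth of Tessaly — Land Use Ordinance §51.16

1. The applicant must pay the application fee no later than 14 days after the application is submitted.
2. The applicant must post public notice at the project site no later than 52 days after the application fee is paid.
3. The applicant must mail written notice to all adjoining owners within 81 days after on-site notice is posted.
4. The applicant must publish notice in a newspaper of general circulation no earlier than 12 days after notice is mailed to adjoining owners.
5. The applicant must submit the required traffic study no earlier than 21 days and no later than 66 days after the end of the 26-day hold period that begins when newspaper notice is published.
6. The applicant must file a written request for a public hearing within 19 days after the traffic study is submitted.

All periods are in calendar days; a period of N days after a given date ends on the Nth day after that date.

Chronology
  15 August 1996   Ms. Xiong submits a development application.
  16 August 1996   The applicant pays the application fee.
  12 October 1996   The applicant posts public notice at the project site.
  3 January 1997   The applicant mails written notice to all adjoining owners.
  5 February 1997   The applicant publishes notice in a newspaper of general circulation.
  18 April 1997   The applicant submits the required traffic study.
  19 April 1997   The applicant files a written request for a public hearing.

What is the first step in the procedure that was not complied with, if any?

Step 1 — counting 14 days from 15 August 1996 (when the application is submitted) gives a deadline of 29 August 1996; completed 16 August 1996, before the deadline.
Step 2 — counting 52 days from 16 August 1996 (when the application fee is paid) gives a deadline of 7 October 1996; done 12 October 1996 — 5 days late.

Step 2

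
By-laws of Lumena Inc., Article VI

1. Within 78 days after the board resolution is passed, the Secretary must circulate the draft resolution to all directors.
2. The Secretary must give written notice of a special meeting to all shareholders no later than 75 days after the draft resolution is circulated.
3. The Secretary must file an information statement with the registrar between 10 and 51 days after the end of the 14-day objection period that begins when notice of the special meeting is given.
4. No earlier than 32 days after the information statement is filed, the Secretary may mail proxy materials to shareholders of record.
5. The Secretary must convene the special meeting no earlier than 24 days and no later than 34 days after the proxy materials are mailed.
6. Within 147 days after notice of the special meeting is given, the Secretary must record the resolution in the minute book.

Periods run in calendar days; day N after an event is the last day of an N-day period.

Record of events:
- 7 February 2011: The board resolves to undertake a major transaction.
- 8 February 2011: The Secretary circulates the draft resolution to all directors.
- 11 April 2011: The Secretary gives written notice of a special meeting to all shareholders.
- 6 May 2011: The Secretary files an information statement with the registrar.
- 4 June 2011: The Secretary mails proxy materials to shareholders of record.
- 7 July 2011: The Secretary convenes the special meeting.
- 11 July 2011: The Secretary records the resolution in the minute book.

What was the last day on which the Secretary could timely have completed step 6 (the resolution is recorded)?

Step 6 runs from 11 April 2011, when notice of the special meeting is given. 147 days after 11 April 2011 is 5 September 2011.

5 September 2011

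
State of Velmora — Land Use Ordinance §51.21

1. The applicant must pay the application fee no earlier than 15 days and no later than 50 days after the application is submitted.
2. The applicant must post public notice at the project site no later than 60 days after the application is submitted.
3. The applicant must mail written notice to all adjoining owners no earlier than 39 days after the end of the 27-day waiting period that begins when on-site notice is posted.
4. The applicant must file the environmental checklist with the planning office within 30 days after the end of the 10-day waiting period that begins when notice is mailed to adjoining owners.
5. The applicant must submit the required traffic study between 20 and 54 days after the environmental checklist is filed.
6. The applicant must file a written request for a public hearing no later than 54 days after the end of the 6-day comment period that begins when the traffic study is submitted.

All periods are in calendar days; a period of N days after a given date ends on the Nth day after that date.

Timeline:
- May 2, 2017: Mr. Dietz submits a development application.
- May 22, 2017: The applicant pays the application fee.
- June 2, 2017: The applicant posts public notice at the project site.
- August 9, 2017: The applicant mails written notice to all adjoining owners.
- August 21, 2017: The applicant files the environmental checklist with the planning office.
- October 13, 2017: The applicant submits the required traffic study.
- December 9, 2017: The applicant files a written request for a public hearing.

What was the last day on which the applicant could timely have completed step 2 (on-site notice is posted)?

July 1, 2017

Step 2 runs from May 2, 2017, when the application is submitted. 60 days after May 2, 2017 is July 1, 2017.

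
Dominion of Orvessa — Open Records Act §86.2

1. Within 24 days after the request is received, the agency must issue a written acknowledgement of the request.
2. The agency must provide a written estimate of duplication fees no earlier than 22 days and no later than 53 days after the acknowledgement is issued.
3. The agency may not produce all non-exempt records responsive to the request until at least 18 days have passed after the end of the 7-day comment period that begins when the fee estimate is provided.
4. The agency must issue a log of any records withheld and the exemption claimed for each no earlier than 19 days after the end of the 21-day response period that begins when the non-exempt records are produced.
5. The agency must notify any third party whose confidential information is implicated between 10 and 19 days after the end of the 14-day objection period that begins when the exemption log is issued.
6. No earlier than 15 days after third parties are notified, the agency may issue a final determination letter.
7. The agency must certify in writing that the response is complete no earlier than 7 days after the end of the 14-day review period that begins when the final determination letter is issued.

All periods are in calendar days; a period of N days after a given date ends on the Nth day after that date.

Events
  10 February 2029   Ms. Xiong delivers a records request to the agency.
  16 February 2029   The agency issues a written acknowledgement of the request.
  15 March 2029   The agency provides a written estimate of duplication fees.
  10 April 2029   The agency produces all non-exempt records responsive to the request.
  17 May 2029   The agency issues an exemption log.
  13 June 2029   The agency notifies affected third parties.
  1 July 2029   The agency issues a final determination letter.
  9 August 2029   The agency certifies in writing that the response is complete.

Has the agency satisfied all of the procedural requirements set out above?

Step 1 — counting 24 days from 10 February 2029 (when the request is received) gives a deadline of 6 March 2029; 16 February 2029 is within that limit.
Step 2 — 22 and 53 days from 16 February 2029 (when the acknowledgement is issued) are 10 March 2029 and 10 April 2029 respectively; 15 March 2029 falls inside that range.
Step 3 — must wait 18 days from 22 March 2029 (end of the 7-day comment period, which began when the fee estimate is provided on 15 March 2029), so not before 9 April 2029; done 10 April 2029 — permitted.
Step 4 — must wait 19 days from 1 May 2029 (end of the 21-day response period, which began when the non-exempt records are produced on 10 April 2029), so not before 20 May 2029; done 17 May 2029 — 3 days too early.
The procedure was therefore not followed at step 4.

No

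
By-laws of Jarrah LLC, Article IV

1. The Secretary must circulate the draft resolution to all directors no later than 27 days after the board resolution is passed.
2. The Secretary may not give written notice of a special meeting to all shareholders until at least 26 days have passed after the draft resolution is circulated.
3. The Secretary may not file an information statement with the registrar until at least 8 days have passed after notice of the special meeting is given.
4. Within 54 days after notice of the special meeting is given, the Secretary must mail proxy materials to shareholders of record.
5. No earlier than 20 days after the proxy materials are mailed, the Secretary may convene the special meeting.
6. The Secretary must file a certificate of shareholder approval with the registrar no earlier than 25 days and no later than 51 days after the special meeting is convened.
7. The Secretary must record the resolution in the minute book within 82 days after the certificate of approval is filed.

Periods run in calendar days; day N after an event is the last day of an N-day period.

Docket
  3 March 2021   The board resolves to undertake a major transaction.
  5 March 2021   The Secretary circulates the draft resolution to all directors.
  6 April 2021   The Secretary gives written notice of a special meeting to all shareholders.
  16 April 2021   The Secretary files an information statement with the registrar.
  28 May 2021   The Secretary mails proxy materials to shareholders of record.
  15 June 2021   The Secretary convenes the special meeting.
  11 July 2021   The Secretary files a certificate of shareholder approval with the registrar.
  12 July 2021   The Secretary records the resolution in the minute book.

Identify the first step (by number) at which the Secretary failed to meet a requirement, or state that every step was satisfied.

(1) due by 3 March 2021 + 27 days = 30 March 2021; completed 5 March 2021, before the deadline.
(2) permitted from 5 March 2021 + 26 days = 31 March 2021 onward; done 6 April 2021, after the minimum wait.
(3) permitted from 6 April 2021 + 8 days = 14 April 2021 onward; 16 April 2021 is on or after that date.
(4) due by 6 April 2021 + 54 days = 30 May 2021; 28 May 2021 is within that limit.
(5) permitted from 28 May 2021 + 20 days = 17 June 2021 onward; done 15 June 2021 — 2 days too early.

Step 5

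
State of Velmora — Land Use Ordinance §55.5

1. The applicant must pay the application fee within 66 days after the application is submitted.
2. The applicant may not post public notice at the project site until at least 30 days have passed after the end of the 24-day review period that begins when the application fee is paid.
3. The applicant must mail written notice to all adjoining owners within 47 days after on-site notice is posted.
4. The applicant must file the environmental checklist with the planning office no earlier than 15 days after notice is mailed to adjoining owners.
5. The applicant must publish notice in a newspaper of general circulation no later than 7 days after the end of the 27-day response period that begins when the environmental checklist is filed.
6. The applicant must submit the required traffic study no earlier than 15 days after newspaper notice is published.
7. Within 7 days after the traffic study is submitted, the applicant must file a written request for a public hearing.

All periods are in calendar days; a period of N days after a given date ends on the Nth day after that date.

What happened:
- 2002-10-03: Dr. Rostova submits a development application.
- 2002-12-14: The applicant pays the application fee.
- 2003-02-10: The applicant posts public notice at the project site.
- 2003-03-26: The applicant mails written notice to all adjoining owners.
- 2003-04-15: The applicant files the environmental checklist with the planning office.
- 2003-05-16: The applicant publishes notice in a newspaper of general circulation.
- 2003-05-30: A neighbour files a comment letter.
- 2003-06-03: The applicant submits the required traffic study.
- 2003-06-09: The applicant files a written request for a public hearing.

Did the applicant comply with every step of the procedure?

Step 1: 66 days after 2002-10-03 (when the application is submitted) is 2002-12-08; 2002-12-14 misses that deadline by 6 days.
Later steps need not be reached.

No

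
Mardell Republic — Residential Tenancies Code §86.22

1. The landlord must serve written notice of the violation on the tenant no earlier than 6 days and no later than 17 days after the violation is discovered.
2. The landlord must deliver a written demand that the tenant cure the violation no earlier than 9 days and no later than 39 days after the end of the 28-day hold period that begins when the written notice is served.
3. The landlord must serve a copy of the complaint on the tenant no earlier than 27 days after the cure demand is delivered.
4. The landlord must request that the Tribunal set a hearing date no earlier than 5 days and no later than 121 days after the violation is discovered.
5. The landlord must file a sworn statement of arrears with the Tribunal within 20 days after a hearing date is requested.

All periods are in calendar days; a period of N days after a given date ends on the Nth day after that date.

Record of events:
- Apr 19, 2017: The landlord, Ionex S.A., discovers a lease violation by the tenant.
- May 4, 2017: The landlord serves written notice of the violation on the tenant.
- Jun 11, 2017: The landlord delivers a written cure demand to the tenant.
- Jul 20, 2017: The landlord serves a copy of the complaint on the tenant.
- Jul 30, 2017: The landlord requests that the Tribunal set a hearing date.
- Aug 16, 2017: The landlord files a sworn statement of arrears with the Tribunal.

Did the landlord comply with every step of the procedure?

Yes

(1) the permitted window runs from Apr 19, 2017 + 6 = Apr 25, 2017 to Apr 19, 2017 + 17 = May 6, 2017; done May 4, 2017, which is between those dates.
(2) the permitted window runs from Jun 1, 2017 + 9 = Jun 10, 2017 to Jun 1, 2017 + 39 = Jul 10, 2017; Jun 11, 2017 falls inside that range.
(3) permitted from Jun 11, 2017 + 27 days = Jul 8, 2017 onward; Jul 20, 2017 is on or after that date.
(4) the permitted window runs from Apr 19, 2017 + 5 = Apr 24, 2017 to Apr 19, 2017 + 121 = Aug 18, 2017; done Jul 30, 2017 — within the window.
(5) due by Jul 30, 2017 + 20 days = Aug 19, 2017; done Aug 16, 2017 — timely.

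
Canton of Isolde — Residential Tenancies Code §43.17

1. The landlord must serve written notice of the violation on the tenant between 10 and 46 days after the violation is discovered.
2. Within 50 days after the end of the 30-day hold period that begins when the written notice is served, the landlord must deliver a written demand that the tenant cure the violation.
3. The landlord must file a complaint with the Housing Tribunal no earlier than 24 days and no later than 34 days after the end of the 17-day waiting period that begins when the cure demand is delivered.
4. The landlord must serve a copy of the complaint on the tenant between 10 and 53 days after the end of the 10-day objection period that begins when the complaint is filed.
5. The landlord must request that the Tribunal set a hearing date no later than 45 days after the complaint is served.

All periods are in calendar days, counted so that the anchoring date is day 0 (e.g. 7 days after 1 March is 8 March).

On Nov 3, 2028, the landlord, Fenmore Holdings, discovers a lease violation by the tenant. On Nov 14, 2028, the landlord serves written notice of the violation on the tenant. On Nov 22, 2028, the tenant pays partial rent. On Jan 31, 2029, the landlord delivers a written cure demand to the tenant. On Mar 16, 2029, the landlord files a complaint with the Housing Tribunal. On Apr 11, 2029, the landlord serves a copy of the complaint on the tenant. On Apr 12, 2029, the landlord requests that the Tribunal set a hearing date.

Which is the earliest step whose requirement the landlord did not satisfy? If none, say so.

Step 1: the window is 10–46 days after Nov 3, 2028 (when the violation is discovered), so Nov 13, 2028 through Dec 19, 2028; done Nov 14, 2028 — within the window.
Step 2: 50 days after Dec 14, 2028 (end of the 30-day hold period, which began when the written notice is served on Nov 14, 2028) is Feb 2, 2029; Jan 31, 2029 is within that limit.
Step 3: the window is 24–34 days after Feb 17, 2029 (end of the 17-day waiting period, which began when the cure demand is delivered on Jan 31, 2029), so Mar 13, 2029 through Mar 23, 2029; Mar 16, 2029 falls inside that range.
Step 4: the window is 10–53 days after Mar 26, 2029 (end of the 10-day objection period, which began when the complaint is filed on Mar 16, 2029), so Apr 5, 2029 through May 18, 2029; Apr 11, 2029 falls inside that range.
Step 5: 45 days after Apr 11, 2029 (when the complaint is served) is May 26, 2029; done Apr 12, 2029 — timely.

None — every step was satisfied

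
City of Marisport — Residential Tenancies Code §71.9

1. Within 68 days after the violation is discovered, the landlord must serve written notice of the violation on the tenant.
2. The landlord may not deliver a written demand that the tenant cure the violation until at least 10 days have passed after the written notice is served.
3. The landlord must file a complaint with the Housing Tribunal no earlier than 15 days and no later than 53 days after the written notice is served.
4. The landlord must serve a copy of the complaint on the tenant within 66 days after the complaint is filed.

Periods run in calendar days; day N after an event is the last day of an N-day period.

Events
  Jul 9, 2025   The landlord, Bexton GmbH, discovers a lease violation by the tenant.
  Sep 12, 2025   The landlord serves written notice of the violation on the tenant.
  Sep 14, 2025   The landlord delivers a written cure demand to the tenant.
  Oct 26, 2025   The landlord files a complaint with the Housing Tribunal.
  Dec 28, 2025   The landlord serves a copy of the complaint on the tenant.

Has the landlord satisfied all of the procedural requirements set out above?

No

Step 1: 68 days after Jul 9, 2025 (when the violation is discovered) is Sep 15, 2025; done Sep 12, 2025 — timely.
Step 2: the earliest permitted date is 10 days after Sep 12, 2025 (when the written notice is served), i.e. Sep 22, 2025; acted on Sep 14, 2025, 8 days prematurely.
Later steps need not be reached.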